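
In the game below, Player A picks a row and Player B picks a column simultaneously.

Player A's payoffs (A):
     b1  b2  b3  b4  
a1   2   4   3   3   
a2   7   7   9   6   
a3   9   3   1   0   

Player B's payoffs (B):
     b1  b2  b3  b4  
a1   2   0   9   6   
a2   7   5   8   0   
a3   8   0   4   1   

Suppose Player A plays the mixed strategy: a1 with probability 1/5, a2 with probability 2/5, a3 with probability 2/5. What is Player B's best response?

Player B's best reply maximizes expected payoff against the mix.
b1: (1/5)·2 + (2/5)·7 + (2/5)·8 = 32/5
b2: (1/5)·0 + (2/5)·5 + (2/5)·0 = 2
b3: (1/5)·9 + (2/5)·8 + (2/5)·4 = 33/5
b4: (1/5)·6 + (2/5)·0 + (2/5)·1 = 8/5
Highest expected payoff is 33/5, from b3.

b3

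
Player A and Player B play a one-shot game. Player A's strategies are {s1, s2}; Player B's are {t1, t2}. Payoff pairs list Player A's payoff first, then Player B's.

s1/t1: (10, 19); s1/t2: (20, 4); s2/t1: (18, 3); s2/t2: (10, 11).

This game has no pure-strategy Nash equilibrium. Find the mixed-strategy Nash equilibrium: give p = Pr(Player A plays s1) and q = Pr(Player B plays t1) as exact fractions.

p = 8/23, q = 5/9

Each player's mixing probability is pinned down by making the *other* player indifferent.
Player B indifferent between t1 and t2: p·19 + (1−p)·3 = p·4 + (1−p)·11 ⟹ 3 + 16p = 11 + (-7)p ⟹ p = 8/23.
Player A indifferent between s1 and s2: q·10 + (1−q)·20 = q·18 + (1−q)·10 ⟹ 20 + (-10)q = 10 + 8q ⟹ q = 5/9.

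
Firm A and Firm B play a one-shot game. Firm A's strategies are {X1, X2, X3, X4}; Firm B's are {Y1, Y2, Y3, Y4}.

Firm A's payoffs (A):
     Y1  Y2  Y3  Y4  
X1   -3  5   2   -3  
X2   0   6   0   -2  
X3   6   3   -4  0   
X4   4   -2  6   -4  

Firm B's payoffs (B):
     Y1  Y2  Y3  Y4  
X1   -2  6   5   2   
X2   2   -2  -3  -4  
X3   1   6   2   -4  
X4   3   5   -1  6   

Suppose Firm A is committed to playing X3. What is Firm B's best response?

Y2

With Firm A fixed at X3, Firm B's payoffs are: Y1 → 1, Y2 → 6, Y3 → 2, Y4 → -4.
The maximum is 6, achieved by Y2.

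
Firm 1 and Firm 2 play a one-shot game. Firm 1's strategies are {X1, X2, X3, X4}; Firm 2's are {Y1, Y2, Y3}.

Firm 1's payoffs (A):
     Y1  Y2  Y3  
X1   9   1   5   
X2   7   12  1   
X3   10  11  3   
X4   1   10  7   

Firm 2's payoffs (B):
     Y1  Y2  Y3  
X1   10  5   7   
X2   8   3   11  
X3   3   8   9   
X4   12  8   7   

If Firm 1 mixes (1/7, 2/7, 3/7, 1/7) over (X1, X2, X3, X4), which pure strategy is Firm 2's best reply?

Compute Firm 2's expected payoff from each pure strategy against the given mix.
Y1: (1/7)·10 + (2/7)·8 + (3/7)·3 + (1/7)·12 = 47/7
Y2: (1/7)·5 + (2/7)·3 + (3/7)·8 + (1/7)·8 = 43/7
Y3: (1/7)·7 + (2/7)·11 + (3/7)·9 + (1/7)·7 = 9
Highest expected payoff is 9, from Y3.

Y3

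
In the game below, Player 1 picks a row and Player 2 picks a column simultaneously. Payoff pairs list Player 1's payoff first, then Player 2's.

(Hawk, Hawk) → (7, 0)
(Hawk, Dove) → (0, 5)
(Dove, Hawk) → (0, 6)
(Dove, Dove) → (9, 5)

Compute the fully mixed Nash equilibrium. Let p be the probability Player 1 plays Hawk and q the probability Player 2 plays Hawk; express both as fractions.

In a mixed NE each player is indifferent between their pure strategies, so the opponent's mix sets the indifference.
Player 2 indifferent between Hawk and Dove: p·0 + (1−p)·6 = p·5 + (1−p)·5 ⟹ 6 + (-6)p = 5 + 0p ⟹ p = 1/6.
Player 1 indifferent between Hawk and Dove: q·7 + (1−q)·0 = q·0 + (1−q)·9 ⟹ 0 + 7q = 9 + (-9)q ⟹ q = 9/16.

p = 1/6, q = 9/16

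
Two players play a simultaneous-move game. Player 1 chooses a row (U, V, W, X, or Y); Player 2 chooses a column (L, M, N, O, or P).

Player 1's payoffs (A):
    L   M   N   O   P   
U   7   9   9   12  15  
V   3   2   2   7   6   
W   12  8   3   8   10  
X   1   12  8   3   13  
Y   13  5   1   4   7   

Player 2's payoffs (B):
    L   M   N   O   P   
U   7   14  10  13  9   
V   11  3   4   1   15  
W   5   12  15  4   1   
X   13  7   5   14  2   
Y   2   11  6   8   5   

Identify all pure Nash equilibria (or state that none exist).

A profile is a Nash equilibrium when each player is best-responding to the other.
Player 1's best responses — vs L: Y (payoff 13); vs M: X (payoff 12); vs N: U (payoff 9); vs O: U (payoff 12); vs P: U (payoff 15).
Player 2's best responses — vs U: M (payoff 14); vs V: P (payoff 15); vs W: N (payoff 15); vs X: O (payoff 14); vs Y: M (payoff 11).
No cell has both players best-responding. For instance, Player 1's best reply to P is U, but against U Player 2 prefers M over P.

There is no pure-strategy Nash equilibrium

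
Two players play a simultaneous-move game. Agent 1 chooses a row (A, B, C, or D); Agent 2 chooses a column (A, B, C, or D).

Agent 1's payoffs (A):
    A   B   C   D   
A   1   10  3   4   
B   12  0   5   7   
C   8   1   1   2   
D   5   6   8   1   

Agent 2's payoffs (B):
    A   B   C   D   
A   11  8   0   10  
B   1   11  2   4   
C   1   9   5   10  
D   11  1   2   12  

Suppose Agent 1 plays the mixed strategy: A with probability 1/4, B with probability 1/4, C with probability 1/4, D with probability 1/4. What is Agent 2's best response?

Agent 2's best reply maximizes expected payoff against the mix.
A: (1/4)·11 + (1/4)·1 + (1/4)·1 + (1/4)·11 = 6
B: (1/4)·8 + (1/4)·11 + (1/4)·9 + (1/4)·1 = 29/4
C: (1/4)·0 + (1/4)·2 + (1/4)·5 + (1/4)·2 = 9/4
D: (1/4)·10 + (1/4)·4 + (1/4)·10 + (1/4)·12 = 9
Highest expected payoff is 9, from D.

D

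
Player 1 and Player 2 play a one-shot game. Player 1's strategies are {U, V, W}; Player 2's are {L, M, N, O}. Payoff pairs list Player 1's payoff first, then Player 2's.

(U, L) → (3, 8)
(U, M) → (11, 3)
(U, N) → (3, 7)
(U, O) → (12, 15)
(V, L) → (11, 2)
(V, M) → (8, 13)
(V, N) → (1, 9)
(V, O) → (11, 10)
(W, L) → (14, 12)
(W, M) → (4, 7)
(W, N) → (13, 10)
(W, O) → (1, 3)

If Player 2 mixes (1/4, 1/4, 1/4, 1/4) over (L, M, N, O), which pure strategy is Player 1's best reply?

W

Player 1's best reply maximizes expected payoff against the mix.
U: (1/4)·3 + (1/4)·11 + (1/4)·3 + (1/4)·12 = 29/4
V: (1/4)·11 + (1/4)·8 + (1/4)·1 + (1/4)·11 = 31/4
W: (1/4)·14 + (1/4)·4 + (1/4)·13 + (1/4)·1 = 8
Highest expected payoff is 8, from W.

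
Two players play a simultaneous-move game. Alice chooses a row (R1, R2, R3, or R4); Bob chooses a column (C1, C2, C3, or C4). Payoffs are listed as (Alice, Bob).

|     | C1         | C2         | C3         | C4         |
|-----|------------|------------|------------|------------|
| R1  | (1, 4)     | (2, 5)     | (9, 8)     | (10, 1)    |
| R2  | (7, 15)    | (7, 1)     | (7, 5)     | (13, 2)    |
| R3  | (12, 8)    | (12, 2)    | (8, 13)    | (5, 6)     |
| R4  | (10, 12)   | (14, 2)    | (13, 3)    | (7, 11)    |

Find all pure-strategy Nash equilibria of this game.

No pure-strategy Nash equilibrium

Find each player's best response to every opponent strategy; NE are the intersections.
Alice's best responses — vs C1: R3 (payoff 12); vs C2: R4 (payoff 14); vs C3: R4 (payoff 13); vs C4: R2 (payoff 13).
Bob's best responses — vs R1: C3 (payoff 8); vs R2: C1 (payoff 15); vs R3: C3 (payoff 13); vs R4: C1 (payoff 12).
No cell has both players best-responding. For instance, Alice's best reply to C4 is R2, but against R2 Bob prefers C1 over C4.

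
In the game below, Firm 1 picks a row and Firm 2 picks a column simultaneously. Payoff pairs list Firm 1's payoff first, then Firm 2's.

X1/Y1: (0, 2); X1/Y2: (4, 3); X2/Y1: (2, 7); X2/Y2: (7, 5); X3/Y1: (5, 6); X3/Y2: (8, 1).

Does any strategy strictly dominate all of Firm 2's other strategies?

None

Check whether one of Firm 2's strategies beats all alternatives regardless of what the opponent does.
Y1 is not dominant: against X1, Y2 gives 3 > 2.
Y2 is not dominant: against X2, Y1 gives 7 > 5.
No single strategy is best against every opponent action.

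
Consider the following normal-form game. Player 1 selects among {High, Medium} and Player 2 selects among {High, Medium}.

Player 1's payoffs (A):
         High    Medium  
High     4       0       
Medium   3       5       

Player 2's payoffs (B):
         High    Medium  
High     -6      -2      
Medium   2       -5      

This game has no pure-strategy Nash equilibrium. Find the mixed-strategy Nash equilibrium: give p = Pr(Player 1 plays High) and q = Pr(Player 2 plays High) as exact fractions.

Each player's mixing probability is pinned down by making the *other* player indifferent.
Player 2 indifferent between High and Medium: p·(-6) + (1−p)·2 = p·(-2) + (1−p)·(-5) ⟹ 2 + (-8)p = (-5) + 3p ⟹ p = 7/11.
Player 1 indifferent between High and Medium: q·4 + (1−q)·0 = q·3 + (1−q)·5 ⟹ 0 + 4q = 5 + (-2)q ⟹ q = 5/6.

p = 7/11, q = 5/6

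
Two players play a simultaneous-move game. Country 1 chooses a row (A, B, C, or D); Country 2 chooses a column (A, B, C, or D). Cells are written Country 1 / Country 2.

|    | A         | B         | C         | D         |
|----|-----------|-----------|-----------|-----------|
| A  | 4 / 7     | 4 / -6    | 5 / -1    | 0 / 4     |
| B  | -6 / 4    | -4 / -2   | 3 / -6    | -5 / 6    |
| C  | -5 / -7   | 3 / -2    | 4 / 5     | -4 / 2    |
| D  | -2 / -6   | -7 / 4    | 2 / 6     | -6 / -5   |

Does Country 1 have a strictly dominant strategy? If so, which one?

A strategy is strictly dominant if it gives Country 1 a strictly higher payoff than every other strategy, against every choice by the opponent.
A strictly dominates: vs A: 4 > each of {-6, -5, -2}; vs B: 4 > each of {-4, 3, -7}; vs C: 5 > each of {3, 4, 2}; vs D: 0 > each of {-5, -4, -6}.

A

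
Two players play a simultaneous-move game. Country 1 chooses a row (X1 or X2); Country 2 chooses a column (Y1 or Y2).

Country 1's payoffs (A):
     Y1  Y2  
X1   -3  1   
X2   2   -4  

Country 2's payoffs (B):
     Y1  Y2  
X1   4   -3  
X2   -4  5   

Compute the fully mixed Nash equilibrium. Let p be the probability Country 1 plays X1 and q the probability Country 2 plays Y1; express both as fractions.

Each player's mixing probability is pinned down by making the *other* player indifferent.
Country 2 indifferent between Y1 and Y2: p·4 + (1−p)·(-4) = p·(-3) + (1−p)·5 ⟹ (-4) + 8p = 5 + (-8)p ⟹ p = 9/16.
Country 1 indifferent between X1 and X2: q·(-3) + (1−q)·1 = q·2 + (1−q)·(-4) ⟹ 1 + (-4)q = (-4) + 6q ⟹ q = 1/2.

p = 9/16, q = 1/2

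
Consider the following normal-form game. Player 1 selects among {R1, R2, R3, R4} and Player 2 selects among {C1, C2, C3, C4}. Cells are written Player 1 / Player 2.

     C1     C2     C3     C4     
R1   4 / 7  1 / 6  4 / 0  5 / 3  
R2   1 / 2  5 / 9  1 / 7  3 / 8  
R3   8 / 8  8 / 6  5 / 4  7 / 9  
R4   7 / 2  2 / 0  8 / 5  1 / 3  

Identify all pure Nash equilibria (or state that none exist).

(R3, C4) and (R4, C3)

Check mutual best responses: a cell is a NE iff neither player can gain by unilaterally deviating.
Player 1's best responses — vs C1: R3 (payoff 8); vs C2: R3 (payoff 8); vs C3: R4 (payoff 8); vs C4: R3 (payoff 7).
Player 2's best responses — vs R1: C1 (payoff 7); vs R2: C2 (payoff 9); vs R3: C4 (payoff 9); vs R4: C3 (payoff 5).
Mutual best responses occur at (R3, C4) and (R4, C3); at each, neither player gains by switching.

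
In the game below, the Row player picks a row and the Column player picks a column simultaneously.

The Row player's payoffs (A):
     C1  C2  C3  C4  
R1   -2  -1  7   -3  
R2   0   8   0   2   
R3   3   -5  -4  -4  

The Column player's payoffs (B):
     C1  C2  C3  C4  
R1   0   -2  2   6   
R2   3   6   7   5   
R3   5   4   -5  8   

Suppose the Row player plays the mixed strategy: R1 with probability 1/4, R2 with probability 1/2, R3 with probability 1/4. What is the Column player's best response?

C4

The Column player's best reply maximizes expected payoff against the mix.
C1: (1/4)·0 + (1/2)·3 + (1/4)·5 = 11/4
C2: (1/4)·(-2) + (1/2)·6 + (1/4)·4 = 7/2
C3: (1/4)·2 + (1/2)·7 + (1/4)·(-5) = 11/4
C4: (1/4)·6 + (1/2)·5 + (1/4)·8 = 6
Highest expected payoff is 6, from C4.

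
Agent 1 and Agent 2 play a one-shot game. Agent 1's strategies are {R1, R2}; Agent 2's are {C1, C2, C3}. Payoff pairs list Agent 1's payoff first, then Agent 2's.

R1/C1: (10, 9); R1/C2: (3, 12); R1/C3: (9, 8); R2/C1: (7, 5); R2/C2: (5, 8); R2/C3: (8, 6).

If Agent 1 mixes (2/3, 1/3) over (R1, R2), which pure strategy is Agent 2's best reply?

C2

Agent 2's best reply maximizes expected payoff against the mix.
C1: (2/3)·9 + (1/3)·5 = 23/3
C2: (2/3)·12 + (1/3)·8 = 32/3
C3: (2/3)·8 + (1/3)·6 = 22/3
Highest expected payoff is 32/3, from C2.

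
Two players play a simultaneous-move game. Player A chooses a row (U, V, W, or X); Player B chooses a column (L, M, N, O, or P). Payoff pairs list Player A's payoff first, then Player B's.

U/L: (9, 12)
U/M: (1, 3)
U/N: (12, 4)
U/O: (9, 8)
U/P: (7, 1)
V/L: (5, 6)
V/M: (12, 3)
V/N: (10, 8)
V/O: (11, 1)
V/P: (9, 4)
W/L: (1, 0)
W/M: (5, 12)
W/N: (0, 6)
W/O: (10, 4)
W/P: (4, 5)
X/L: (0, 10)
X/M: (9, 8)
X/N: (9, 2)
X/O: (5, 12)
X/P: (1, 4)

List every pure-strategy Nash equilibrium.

(U, L)

Find each player's best response to every opponent strategy; NE are the intersections.
Player A's best responses — vs L: U (payoff 9); vs M: V (payoff 12); vs N: U (payoff 12); vs O: V (payoff 11); vs P: V (payoff 9).
Player B's best responses — vs U: L (payoff 12); vs V: N (payoff 8); vs W: M (payoff 12); vs X: O (payoff 12).
The only mutual best response is (U, L); neither player gains by switching there.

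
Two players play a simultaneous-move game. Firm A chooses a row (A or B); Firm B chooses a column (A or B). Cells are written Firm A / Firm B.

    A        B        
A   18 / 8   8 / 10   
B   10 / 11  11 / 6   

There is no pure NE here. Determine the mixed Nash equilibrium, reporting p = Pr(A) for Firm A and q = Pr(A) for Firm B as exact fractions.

Each player's mixing probability is pinned down by making the *other* player indifferent.
Firm B indifferent between A and B: p·8 + (1−p)·11 = p·10 + (1−p)·6 ⟹ 11 + (-3)p = 6 + 4p ⟹ p = 5/7.
Firm A indifferent between A and B: q·18 + (1−q)·8 = q·10 + (1−q)·11 ⟹ 8 + 10q = 11 + (-1)q ⟹ q = 3/11.

p = 5/7, q = 3/11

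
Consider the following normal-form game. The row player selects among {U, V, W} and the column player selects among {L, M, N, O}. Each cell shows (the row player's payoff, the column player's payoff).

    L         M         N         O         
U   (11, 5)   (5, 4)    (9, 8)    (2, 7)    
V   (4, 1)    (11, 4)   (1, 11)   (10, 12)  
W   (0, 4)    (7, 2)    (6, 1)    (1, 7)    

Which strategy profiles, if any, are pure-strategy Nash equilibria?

(U, N) and (V, O)

Find each player's best response to every opponent strategy; NE are the intersections.
The row player's best responses — vs L: U (payoff 11); vs M: V (payoff 11); vs N: U (payoff 9); vs O: V (payoff 10).
The column player's best responses — vs U: N (payoff 8); vs V: O (payoff 12); vs W: O (payoff 7).
Mutual best responses occur at (U, N) and (V, O); at each, neither player gains by switching.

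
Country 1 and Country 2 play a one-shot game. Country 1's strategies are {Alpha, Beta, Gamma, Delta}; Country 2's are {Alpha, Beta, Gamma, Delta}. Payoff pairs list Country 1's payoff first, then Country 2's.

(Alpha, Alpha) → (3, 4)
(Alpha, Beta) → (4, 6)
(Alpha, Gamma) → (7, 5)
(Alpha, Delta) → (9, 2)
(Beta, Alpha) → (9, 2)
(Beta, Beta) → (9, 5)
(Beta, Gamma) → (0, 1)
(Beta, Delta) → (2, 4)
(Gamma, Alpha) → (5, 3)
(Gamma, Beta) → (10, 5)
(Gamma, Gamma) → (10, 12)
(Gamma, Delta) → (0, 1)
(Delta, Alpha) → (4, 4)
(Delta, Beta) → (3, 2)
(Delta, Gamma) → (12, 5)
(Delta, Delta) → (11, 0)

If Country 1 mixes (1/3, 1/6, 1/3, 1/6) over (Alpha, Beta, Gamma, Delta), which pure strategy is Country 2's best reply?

Gamma

Country 2's best reply maximizes expected payoff against the mix.
Alpha: (1/3)·4 + (1/6)·2 + (1/3)·3 + (1/6)·4 = 10/3
Beta: (1/3)·6 + (1/6)·5 + (1/3)·5 + (1/6)·2 = 29/6
Gamma: (1/3)·5 + (1/6)·1 + (1/3)·12 + (1/6)·5 = 20/3
Delta: (1/3)·2 + (1/6)·4 + (1/3)·1 + (1/6)·0 = 5/3
Highest expected payoff is 20/3, from Gamma.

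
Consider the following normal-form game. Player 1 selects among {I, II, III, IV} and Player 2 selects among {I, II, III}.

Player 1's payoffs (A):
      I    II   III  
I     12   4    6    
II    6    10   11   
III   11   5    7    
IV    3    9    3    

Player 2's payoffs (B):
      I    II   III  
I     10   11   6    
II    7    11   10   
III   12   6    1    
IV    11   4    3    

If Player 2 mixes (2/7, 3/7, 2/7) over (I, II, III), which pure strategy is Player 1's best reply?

II

Player 1's best reply maximizes expected payoff against the mix.
I: (2/7)·12 + (3/7)·4 + (2/7)·6 = 48/7
II: (2/7)·6 + (3/7)·10 + (2/7)·11 = 64/7
III: (2/7)·11 + (3/7)·5 + (2/7)·7 = 51/7
IV: (2/7)·3 + (3/7)·9 + (2/7)·3 = 39/7
Highest expected payoff is 64/7, from II.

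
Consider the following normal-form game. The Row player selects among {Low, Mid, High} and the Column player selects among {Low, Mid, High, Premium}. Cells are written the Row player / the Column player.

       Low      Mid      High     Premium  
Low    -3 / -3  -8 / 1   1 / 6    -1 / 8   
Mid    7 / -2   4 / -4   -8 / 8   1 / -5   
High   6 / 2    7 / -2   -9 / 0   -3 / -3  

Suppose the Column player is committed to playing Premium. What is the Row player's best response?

Mid

With the Column player fixed at Premium, the Row player's payoffs are: Low → -1, Mid → 1, High → -3.
The maximum is 1, achieved by Mid.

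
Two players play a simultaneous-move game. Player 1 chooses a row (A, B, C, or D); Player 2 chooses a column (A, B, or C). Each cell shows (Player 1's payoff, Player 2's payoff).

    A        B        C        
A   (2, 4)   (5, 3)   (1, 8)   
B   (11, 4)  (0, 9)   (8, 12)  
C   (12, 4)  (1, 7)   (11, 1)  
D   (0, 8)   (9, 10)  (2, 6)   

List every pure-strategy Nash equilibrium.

(D, B)

Check mutual best responses: a cell is a NE iff neither player can gain by unilaterally deviating.
Player 1's best responses — vs A: C (payoff 12); vs B: D (payoff 9); vs C: C (payoff 11).
Player 2's best responses — vs A: C (payoff 8); vs B: C (payoff 12); vs C: B (payoff 7); vs D: B (payoff 10).
The only mutual best response is (D, B); neither player gains by switching there.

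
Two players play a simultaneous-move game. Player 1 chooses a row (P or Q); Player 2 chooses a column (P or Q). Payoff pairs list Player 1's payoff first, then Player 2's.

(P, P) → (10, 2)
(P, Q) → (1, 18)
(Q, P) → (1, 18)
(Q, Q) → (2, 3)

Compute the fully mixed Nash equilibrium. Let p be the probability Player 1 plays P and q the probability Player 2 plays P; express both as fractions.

In a mixed NE each player is indifferent between their pure strategies, so the opponent's mix sets the indifference.
Player 2 indifferent between P and Q: p·2 + (1−p)·18 = p·18 + (1−p)·3 ⟹ 18 + (-16)p = 3 + 15p ⟹ p = 15/31.
Player 1 indifferent between P and Q: q·10 + (1−q)·1 = q·1 + (1−q)·2 ⟹ 1 + 9q = 2 + (-1)q ⟹ q = 1/10.

p = 15/31, q = 1/10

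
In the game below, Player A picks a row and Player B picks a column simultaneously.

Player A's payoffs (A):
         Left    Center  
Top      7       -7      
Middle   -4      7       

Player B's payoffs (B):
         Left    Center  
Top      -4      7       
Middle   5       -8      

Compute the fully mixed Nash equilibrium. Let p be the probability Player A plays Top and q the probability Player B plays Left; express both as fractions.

Each player's mixing probability is pinned down by making the *other* player indifferent.
Player B indifferent between Left and Center: p·(-4) + (1−p)·5 = p·7 + (1−p)·(-8) ⟹ 5 + (-9)p = (-8) + 15p ⟹ p = 13/24.
Player A indifferent between Top and Middle: q·7 + (1−q)·(-7) = q·(-4) + (1−q)·7 ⟹ (-7) + 14q = 7 + (-11)q ⟹ q = 14/25.

p = 13/24, q = 14/25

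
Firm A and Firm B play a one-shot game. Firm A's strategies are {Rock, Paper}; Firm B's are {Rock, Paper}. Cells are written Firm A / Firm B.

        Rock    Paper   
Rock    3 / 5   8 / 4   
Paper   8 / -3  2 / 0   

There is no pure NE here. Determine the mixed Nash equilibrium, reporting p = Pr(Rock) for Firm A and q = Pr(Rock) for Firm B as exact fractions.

p = 3/4, q = 6/11

Each player's mixing probability is pinned down by making the *other* player indifferent.
Firm B indifferent between Rock and Paper: p·5 + (1−p)·(-3) = p·4 + (1−p)·0 ⟹ (-3) + 8p = 0 + 4p ⟹ p = 3/4.
Firm A indifferent between Rock and Paper: q·3 + (1−q)·8 = q·8 + (1−q)·2 ⟹ 8 + (-5)q = 2 + 6q ⟹ q = 6/11.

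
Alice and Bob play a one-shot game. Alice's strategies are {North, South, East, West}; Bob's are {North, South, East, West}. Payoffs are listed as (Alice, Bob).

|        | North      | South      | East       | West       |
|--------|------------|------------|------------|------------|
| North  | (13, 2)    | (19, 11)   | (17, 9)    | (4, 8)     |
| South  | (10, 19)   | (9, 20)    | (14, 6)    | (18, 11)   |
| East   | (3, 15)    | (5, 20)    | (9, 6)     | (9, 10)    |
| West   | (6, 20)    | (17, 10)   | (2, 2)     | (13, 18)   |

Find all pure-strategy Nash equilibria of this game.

(North, South)

Find each player's best response to every opponent strategy; NE are the intersections.
Alice's best responses — vs North: North (payoff 13); vs South: North (payoff 19); vs East: North (payoff 17); vs West: South (payoff 18).
Bob's best responses — vs North: South (payoff 11); vs South: South (payoff 20); vs East: South (payoff 20); vs West: North (payoff 20).
The only mutual best response is (North, South); neither player gains by switching there.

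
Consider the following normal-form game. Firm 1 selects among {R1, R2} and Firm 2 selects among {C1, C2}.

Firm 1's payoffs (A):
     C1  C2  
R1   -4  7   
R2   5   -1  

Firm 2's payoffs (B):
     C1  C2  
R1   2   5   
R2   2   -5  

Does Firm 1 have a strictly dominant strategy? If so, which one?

No strictly dominant strategy

Check whether one of Firm 1's strategies beats all alternatives regardless of what the opponent does.
R1 is not dominant: against C1, R2 gives 5 > -4.
R2 is not dominant: against C2, R1 gives 7 > -1.
No single strategy is best against every opponent action.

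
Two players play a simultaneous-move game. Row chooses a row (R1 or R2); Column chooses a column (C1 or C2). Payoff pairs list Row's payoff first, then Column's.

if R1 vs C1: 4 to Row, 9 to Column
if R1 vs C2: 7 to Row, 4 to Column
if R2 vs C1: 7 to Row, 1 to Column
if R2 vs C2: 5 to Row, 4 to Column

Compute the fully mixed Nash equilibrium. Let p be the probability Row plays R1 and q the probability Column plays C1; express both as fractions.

In a mixed NE each player is indifferent between their pure strategies, so the opponent's mix sets the indifference.
Column indifferent between C1 and C2: p·9 + (1−p)·1 = p·4 + (1−p)·4 ⟹ 1 + 8p = 4 + 0p ⟹ p = 3/8.
Row indifferent between R1 and R2: q·4 + (1−q)·7 = q·7 + (1−q)·5 ⟹ 7 + (-3)q = 5 + 2q ⟹ q = 2/5.

p = 3/8, q = 2/5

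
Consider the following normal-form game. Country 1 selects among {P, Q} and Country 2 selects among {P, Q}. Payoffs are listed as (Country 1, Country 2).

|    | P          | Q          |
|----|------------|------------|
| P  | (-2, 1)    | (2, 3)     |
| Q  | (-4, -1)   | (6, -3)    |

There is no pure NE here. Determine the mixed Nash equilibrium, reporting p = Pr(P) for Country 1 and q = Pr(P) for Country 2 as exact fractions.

p = 1/2, q = 2/3

In a mixed NE each player is indifferent between their pure strategies, so the opponent's mix sets the indifference.
Country 2 indifferent between P and Q: p·1 + (1−p)·(-1) = p·3 + (1−p)·(-3) ⟹ (-1) + 2p = (-3) + 6p ⟹ p = 1/2.
Country 1 indifferent between P and Q: q·(-2) + (1−q)·2 = q·(-4) + (1−q)·6 ⟹ 2 + (-4)q = 6 + (-10)q ⟹ q = 2/3.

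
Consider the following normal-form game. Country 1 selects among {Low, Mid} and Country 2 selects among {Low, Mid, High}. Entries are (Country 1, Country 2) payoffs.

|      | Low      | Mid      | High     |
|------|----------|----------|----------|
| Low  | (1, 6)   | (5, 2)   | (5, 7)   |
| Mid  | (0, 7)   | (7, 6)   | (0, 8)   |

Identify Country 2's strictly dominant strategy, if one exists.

Check whether one of Country 2's strategies beats all alternatives regardless of what the opponent does.
High strictly dominates: vs Low: 7 > each of {6, 2}; vs Mid: 8 > each of {7, 6}.

High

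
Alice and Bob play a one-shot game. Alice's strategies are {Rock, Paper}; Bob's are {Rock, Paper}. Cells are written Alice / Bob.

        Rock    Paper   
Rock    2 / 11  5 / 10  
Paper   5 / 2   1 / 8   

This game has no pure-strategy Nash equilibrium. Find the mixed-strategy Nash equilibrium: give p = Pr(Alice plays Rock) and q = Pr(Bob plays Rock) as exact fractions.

p = 6/7, q = 4/7

Each player's mixing probability is pinned down by making the *other* player indifferent.
Bob indifferent between Rock and Paper: p·11 + (1−p)·2 = p·10 + (1−p)·8 ⟹ 2 + 9p = 8 + 2p ⟹ p = 6/7.
Alice indifferent between Rock and Paper: q·2 + (1−q)·5 = q·5 + (1−q)·1 ⟹ 5 + (-3)q = 1 + 4q ⟹ q = 4/7.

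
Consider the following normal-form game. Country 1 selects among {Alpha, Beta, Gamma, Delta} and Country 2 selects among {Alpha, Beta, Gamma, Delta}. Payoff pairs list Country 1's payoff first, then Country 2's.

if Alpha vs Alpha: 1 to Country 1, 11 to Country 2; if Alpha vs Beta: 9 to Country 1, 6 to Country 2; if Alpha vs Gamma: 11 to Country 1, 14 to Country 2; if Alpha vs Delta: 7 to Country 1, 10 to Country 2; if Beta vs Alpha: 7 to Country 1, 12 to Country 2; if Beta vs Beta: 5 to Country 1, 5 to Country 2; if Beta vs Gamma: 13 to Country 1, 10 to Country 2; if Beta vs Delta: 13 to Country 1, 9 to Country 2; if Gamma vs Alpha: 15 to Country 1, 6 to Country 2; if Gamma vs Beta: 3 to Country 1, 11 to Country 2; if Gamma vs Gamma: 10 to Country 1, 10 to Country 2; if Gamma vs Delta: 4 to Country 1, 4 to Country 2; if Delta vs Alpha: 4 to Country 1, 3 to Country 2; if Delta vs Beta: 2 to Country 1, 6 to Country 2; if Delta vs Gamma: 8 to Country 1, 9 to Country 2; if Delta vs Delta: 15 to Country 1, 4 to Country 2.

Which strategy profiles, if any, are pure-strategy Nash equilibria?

No pure-strategy Nash equilibrium

Check mutual best responses: a cell is a NE iff neither player can gain by unilaterally deviating.
Country 1's best responses — vs Alpha: Gamma (payoff 15); vs Beta: Alpha (payoff 9); vs Gamma: Beta (payoff 13); vs Delta: Delta (payoff 15).
Country 2's best responses — vs Alpha: Gamma (payoff 14); vs Beta: Alpha (payoff 12); vs Gamma: Beta (payoff 11); vs Delta: Gamma (payoff 9).
No cell has both players best-responding. For instance, Country 1's best reply to Delta is Delta, but against Delta Country 2 prefers Gamma over Delta.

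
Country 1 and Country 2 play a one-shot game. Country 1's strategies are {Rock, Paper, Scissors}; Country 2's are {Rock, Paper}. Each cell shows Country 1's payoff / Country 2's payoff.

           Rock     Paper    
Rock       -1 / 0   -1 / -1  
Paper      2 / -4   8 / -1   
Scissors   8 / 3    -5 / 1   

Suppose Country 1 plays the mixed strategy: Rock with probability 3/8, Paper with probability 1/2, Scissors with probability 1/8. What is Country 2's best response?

Paper

Country 2's best reply maximizes expected payoff against the mix.
Rock: (3/8)·0 + (1/2)·(-4) + (1/8)·3 = -13/8
Paper: (3/8)·(-1) + (1/2)·(-1) + (1/8)·1 = -3/4
Highest expected payoff is -3/4, from Paper.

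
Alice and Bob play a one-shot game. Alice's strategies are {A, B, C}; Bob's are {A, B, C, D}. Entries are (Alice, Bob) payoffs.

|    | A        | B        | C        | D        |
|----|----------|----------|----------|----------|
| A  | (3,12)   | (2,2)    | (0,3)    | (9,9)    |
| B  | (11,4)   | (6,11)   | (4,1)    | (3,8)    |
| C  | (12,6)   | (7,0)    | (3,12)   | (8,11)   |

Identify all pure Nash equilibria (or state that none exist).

A profile is a Nash equilibrium when each player is best-responding to the other.
Alice's best responses — vs A: C (payoff 12); vs B: C (payoff 7); vs C: B (payoff 4); vs D: A (payoff 9).
Bob's best responses — vs A: A (payoff 12); vs B: B (payoff 11); vs C: C (payoff 12).
No cell has both players best-responding. For instance, Alice's best reply to C is B, but against B Bob prefers B over C.

None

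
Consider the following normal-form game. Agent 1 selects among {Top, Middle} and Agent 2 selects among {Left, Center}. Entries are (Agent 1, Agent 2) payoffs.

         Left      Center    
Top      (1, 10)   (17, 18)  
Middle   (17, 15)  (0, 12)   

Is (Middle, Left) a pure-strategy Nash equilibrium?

Yes

Holding Agent 2 at Left: Agent 1 gets 17 from Middle, versus 1 from Top. No profitable deviation for Agent 1.
Holding Agent 1 at Middle: Agent 2 gets 15 from Left, versus 12 from Center. No profitable deviation for Agent 2 either.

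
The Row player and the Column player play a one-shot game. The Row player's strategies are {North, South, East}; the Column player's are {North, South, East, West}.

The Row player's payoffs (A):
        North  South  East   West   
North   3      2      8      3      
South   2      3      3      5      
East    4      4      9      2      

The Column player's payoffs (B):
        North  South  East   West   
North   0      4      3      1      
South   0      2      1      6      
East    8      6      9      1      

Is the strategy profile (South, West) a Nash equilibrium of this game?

Holding the Column player at West: the Row player gets 5 from South, versus 3 from North, 2 from East. No profitable deviation for the Row player.
Holding the Row player at South: the Column player gets 6 from West, versus 0 from North, 2 from South, 1 from East. No profitable deviation for the Column player either.

Yes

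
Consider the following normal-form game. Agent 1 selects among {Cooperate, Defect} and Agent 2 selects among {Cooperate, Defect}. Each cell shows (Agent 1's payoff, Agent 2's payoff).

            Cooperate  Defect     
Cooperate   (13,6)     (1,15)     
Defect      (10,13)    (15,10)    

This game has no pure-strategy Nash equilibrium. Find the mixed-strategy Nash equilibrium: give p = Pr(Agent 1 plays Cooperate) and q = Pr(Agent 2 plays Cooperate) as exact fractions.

p = 1/4, q = 14/17

Each player's mixing probability is pinned down by making the *other* player indifferent.
Agent 2 indifferent between Cooperate and Defect: p·6 + (1−p)·13 = p·15 + (1−p)·10 ⟹ 13 + (-7)p = 10 + 5p ⟹ p = 1/4.
Agent 1 indifferent between Cooperate and Defect: q·13 + (1−q)·1 = q·10 + (1−q)·15 ⟹ 1 + 12q = 15 + (-5)q ⟹ q = 14/17.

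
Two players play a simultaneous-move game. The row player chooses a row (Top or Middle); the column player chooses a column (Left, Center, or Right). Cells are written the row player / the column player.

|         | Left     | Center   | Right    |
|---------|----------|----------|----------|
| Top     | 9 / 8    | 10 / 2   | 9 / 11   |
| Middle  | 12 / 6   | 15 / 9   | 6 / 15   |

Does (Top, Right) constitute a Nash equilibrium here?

Holding the column player at Right: the row player gets 9 from Top, versus 6 from Middle. No profitable deviation for the row player.
Holding the row player at Top: the column player gets 11 from Right, versus 8 from Left, 2 from Center. No profitable deviation for the column player either.

Yes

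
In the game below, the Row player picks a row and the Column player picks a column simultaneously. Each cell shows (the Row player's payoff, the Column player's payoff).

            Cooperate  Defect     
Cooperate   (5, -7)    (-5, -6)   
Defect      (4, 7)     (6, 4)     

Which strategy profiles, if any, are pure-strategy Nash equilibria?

Check mutual best responses: a cell is a NE iff neither player can gain by unilaterally deviating.
The Row player's best responses — vs Cooperate: Cooperate (payoff 5); vs Defect: Defect (payoff 6).
The Column player's best responses — vs Cooperate: Defect (payoff -6); vs Defect: Cooperate (payoff 7).
No cell has both players best-responding. For instance, the Row player's best reply to Defect is Defect, but against Defect the Column player prefers Cooperate over Defect.

None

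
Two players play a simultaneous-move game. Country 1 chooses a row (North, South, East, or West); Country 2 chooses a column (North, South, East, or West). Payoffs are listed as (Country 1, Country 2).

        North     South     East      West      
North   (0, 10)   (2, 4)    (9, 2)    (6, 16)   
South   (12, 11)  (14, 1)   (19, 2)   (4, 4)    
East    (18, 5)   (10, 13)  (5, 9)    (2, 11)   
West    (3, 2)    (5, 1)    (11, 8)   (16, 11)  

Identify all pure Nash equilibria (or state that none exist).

A profile is a Nash equilibrium when each player is best-responding to the other.
Country 1's best responses — vs North: East (payoff 18); vs South: South (payoff 14); vs East: South (payoff 19); vs West: West (payoff 16).
Country 2's best responses — vs North: West (payoff 16); vs South: North (payoff 11); vs East: South (payoff 13); vs West: West (payoff 11).
The only mutual best response is (West, West); neither player gains by switching there.

(West, West)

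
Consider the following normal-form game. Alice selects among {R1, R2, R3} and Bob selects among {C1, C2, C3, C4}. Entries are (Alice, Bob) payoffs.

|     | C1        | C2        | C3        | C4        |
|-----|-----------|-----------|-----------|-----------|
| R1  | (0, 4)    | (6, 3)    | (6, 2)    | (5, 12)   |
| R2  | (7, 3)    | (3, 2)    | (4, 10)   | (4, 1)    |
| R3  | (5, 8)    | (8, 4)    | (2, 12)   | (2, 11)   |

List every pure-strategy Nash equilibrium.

A profile is a Nash equilibrium when each player is best-responding to the other.
Alice's best responses — vs C1: R2 (payoff 7); vs C2: R3 (payoff 8); vs C3: R1 (payoff 6); vs C4: R1 (payoff 5).
Bob's best responses — vs R1: C4 (payoff 12); vs R2: C3 (payoff 10); vs R3: C3 (payoff 12).
The only mutual best response is (R1, C4); neither player gains by switching there.

(R1, C4)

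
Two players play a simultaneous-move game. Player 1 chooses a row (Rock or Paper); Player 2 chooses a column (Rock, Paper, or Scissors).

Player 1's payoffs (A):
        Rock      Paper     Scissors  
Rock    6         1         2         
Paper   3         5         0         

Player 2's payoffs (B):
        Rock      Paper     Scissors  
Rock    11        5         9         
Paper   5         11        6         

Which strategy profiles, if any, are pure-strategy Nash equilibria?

(Rock, Rock) and (Paper, Paper)

Find each player's best response to every opponent strategy; NE are the intersections.
Player 1's best responses — vs Rock: Rock (payoff 6); vs Paper: Paper (payoff 5); vs Scissors: Rock (payoff 2).
Player 2's best responses — vs Rock: Rock (payoff 11); vs Paper: Paper (payoff 11).
Mutual best responses occur at (Rock, Rock) and (Paper, Paper); at each, neither player gains by switching.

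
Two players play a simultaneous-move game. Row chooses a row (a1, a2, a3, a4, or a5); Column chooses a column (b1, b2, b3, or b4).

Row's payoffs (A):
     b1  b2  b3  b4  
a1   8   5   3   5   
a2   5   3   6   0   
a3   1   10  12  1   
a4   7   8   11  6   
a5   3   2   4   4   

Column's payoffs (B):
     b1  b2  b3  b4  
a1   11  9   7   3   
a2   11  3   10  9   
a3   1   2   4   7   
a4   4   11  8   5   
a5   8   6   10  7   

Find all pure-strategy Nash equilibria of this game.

Find each player's best response to every opponent strategy; NE are the intersections.
Row's best responses — vs b1: a1 (payoff 8); vs b2: a3 (payoff 10); vs b3: a3 (payoff 12); vs b4: a4 (payoff 6).
Column's best responses — vs a1: b1 (payoff 11); vs a2: b1 (payoff 11); vs a3: b4 (payoff 7); vs a4: b2 (payoff 11); vs a5: b3 (payoff 10).
The only mutual best response is (a1, b1); neither player gains by switching there.

(a1, b1)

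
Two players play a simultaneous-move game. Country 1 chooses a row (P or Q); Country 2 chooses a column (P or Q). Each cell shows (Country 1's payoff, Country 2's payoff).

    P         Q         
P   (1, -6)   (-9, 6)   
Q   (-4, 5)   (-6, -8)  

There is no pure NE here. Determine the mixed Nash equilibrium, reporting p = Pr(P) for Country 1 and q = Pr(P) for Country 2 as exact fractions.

In a mixed NE each player is indifferent between their pure strategies, so the opponent's mix sets the indifference.
Country 2 indifferent between P and Q: p·(-6) + (1−p)·5 = p·6 + (1−p)·(-8) ⟹ 5 + (-11)p = (-8) + 14p ⟹ p = 13/25.
Country 1 indifferent between P and Q: q·1 + (1−q)·(-9) = q·(-4) + (1−q)·(-6) ⟹ (-9) + 10q = (-6) + 2q ⟹ q = 3/8.

p = 13/25, q = 3/8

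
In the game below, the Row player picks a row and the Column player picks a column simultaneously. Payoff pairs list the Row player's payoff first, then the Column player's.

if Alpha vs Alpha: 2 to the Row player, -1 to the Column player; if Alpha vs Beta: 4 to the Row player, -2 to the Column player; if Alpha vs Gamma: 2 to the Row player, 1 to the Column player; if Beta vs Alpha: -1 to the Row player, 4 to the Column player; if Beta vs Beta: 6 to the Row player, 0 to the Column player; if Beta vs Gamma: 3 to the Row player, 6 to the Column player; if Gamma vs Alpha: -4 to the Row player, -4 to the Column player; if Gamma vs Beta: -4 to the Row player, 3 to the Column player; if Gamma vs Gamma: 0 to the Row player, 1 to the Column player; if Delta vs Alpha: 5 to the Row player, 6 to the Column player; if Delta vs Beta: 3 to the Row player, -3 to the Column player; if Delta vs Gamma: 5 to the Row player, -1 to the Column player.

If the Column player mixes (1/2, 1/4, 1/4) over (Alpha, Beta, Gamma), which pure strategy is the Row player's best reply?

Delta

Compute the Row player's expected payoff from each pure strategy against the given mix.
Alpha: (1/2)·2 + (1/4)·4 + (1/4)·2 = 5/2
Beta: (1/2)·(-1) + (1/4)·6 + (1/4)·3 = 7/4
Gamma: (1/2)·(-4) + (1/4)·(-4) + (1/4)·0 = -3
Delta: (1/2)·5 + (1/4)·3 + (1/4)·5 = 9/2
Highest expected payoff is 9/2, from Delta.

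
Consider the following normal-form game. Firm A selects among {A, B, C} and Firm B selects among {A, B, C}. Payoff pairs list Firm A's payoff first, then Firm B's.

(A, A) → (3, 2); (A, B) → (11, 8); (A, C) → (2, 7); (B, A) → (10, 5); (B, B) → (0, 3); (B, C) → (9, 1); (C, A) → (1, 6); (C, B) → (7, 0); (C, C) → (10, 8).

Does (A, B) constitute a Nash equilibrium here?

Holding Firm B at B: Firm A gets 11 from A, versus 0 from B, 7 from C. No profitable deviation for Firm A.
Holding Firm A at A: Firm B gets 8 from B, versus 2 from A, 7 from C. No profitable deviation for Firm B either.

Yes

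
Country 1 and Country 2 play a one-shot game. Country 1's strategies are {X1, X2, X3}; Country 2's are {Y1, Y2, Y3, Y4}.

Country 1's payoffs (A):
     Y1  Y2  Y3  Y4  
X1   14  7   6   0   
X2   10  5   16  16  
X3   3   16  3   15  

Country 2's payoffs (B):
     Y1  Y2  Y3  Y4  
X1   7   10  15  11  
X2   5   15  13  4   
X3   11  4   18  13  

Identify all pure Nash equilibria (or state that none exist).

No pure-strategy Nash equilibrium

A profile is a Nash equilibrium when each player is best-responding to the other.
Country 1's best responses — vs Y1: X1 (payoff 14); vs Y2: X3 (payoff 16); vs Y3: X2 (payoff 16); vs Y4: X2 (payoff 16).
Country 2's best responses — vs X1: Y3 (payoff 15); vs X2: Y2 (payoff 15); vs X3: Y3 (payoff 18).
No cell has both players best-responding. For instance, Country 1's best reply to Y3 is X2, but against X2 Country 2 prefers Y2 over Y3.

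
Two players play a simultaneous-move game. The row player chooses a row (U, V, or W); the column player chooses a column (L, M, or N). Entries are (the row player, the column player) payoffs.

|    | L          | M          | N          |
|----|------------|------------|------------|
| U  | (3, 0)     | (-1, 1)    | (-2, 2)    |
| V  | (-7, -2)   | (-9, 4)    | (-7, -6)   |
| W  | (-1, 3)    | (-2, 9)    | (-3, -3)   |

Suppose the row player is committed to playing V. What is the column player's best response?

With the row player fixed at V, the column player's payoffs are: L → -2, M → 4, N → -6.
The maximum is 4, achieved by M.

M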